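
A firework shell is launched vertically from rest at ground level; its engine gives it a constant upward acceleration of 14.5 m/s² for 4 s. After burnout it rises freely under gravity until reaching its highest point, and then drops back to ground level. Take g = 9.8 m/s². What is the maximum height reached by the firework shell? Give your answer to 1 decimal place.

Phase 1 (powered ascent): v₀ = 0 m/s, a = 14.5 m/s².
v = v₀ + at = 0 + (14.5)(4) = 58.0 m/s
Δx = v₀t + ½at² = 0·4 + 0.5·14.5·4² = 116 m

Phase 2 (coasting upward): v₀ = 58.0 m/s, a = -9.8 m/s².
v = v₀ + at → t = (0 − 58.0) / -9.8 = 5.92 s
v² = v₀² + 2aΔx → Δx = (0² − 58.0²)/(2·-9.8) = 172 m
Maximum height = 116 + 172 = 288 m

287.6 m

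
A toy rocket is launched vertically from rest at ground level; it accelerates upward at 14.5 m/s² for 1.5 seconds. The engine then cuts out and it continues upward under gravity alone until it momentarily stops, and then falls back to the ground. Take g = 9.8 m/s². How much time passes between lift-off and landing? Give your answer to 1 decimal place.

Phase 1 (powered ascent): v₀ = 0 m/s, a = 14.5 m/s².
v = v₀ + at = 0 + (14.5)(1.5) = 21.8 m/s
Δx = v₀t + ½at² = 0·1.5 + 0.5·14.5·1.5² = 16.3 m

Phase 2 (coasting upward): v₀ = 21.8 m/s, a = -9.8 m/s².
v = v₀ + at → t = (0 − 21.8) / -9.8 = 2.22 s
v² = v₀² + 2aΔx → Δx = (0² − 21.8²)/(2·-9.8) = 24.1 m

Phase 3 (free fall): v₀ = 0 m/s, a = -9.8 m/s².
Falls 40.4 m from rest: t = √(2·40.4/9.8) = 2.87 s; v = g·t = 28.2 m/s.
Total time = 1.50 + 2.22 + 2.87 = 6.59 s

6.6 s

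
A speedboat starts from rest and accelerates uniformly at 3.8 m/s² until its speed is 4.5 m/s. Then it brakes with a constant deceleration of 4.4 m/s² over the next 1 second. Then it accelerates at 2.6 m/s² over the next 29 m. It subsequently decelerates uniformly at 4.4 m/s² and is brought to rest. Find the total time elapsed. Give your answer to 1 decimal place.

Phase 1 (accelerating): v₀ = 0 m/s, a = 3.8 m/s².
v = v₀ + at → t = (4.5 − 0) / 3.8 = 1.18 s
v² = v₀² + 2aΔx → Δx = (4.5² − 0²)/(2·3.8) = 2.66 m

Phase 2 (decelerating): v₀ = 4.50 m/s, a = -4.4 m/s².
v = v₀ + at = 4.50 + (-4.4)(1) = 0.100 m/s
Δx = v₀t + ½at² = 4.50·1 + 0.5·-4.4·1² = 2.30 m

Phase 3 (accelerating): v₀ = 0.100 m/s, a = 2.6 m/s².
v² = v₀² + 2aΔx = 0.100² + 2·2.6·29 = 151 → v = 12.3 m/s
t = (v − v₀)/a = (12.3 − 0.100)/2.6 = 4.68 s

Phase 4 (decelerating): v₀ = 12.3 m/s, a = -4.4 m/s².
v = v₀ + at → t = (0 − 12.3) / -4.4 = 2.79 s
v² = v₀² + 2aΔx → Δx = (0² − 12.3²)/(2·-4.4) = 17.1 m
Total time = 1.18 + 1.00 + 4.68 + 2.79 = 9.66 s

9.7 s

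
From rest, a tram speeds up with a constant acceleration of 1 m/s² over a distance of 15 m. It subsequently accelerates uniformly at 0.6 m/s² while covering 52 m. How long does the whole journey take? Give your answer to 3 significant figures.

Phase 1 (accelerating): v₀ = 0 m/s, a = 1 m/s².
v² = v₀² + 2aΔx = 0² + 2·1·15 = 30.0 → v = 5.48 m/s
t = (v − v₀)/a = (5.48 − 0)/1 = 5.48 s

Phase 2 (accelerating): v₀ = 5.48 m/s, a = 0.6 m/s².
v² = v₀² + 2aΔx = 5.48² + 2·0.6·52 = 92.4 → v = 9.61 m/s
t = (v − v₀)/a = (9.61 − 5.48)/0.6 = 6.89 s
Total time = 5.48 + 6.89 = 12.4 s

12.4 s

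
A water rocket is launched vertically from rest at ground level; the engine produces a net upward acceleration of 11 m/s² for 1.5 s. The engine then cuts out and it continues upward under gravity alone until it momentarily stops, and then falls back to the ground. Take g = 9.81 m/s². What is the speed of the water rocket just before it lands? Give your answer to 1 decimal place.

Phase 1 (powered ascent): v₀ = 0 m/s, a = 11 m/s².
v = v₀ + at = 0 + (11)(1.5) = 16.5 m/s
Δx = v₀t + ½at² = 0·1.5 + 0.5·11·1.5² = 12.4 m

Phase 2 (coasting upward): v₀ = 16.5 m/s, a = -9.81 m/s².
v = v₀ + at → t = (0 − 16.5) / -9.81 = 1.68 s
v² = v₀² + 2aΔx → Δx = (0² − 16.5²)/(2·-9.81) = 13.9 m

Phase 3 (free fall): v₀ = 0 m/s, a = -9.81 m/s².
Falls 26.3 m from rest: t = √(2·26.3/9.81) = 2.31 s; v = g·t = 22.7 m/s.
Impact speed = 22.7 m/s

22.7 m/s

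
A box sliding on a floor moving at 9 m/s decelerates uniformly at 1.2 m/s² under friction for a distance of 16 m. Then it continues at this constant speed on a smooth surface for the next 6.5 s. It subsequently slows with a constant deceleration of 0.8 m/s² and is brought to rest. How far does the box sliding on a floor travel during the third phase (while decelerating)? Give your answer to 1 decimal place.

Phase 1 (decelerating): v₀ = 9.00 m/s, a = -1.2 m/s².
v² = v₀² + 2aΔx = 9.00² + 2·-1.2·16 = 42.6 → v = 6.53 m/s
t = (v − v₀)/a = (6.53 − 9.00)/-1.2 = 2.06 s

Phase 2 (constant speed): v₀ = 6.53 m/s, a = 0 m/s².
v = v₀ + at = 6.53 + (0)(6.5) = 6.53 m/s
Δx = v₀t + ½at² = 6.53·6.5 + 0.5·0·6.5² = 42.4 m

Phase 3 (decelerating): v₀ = 6.53 m/s, a = -0.8 m/s².
v = v₀ + at → t = (0 − 6.53) / -0.8 = 8.16 s
v² = v₀² + 2aΔx → Δx = (0² − 6.53²)/(2·-0.8) = 26.6 m
Distance in phase 3 = 26.6 m

26.6 m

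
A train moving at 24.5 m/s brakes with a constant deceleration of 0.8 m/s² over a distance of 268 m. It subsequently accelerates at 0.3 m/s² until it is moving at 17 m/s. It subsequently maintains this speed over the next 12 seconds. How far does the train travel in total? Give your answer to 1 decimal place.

Phase 1 (decelerating): v₀ = 24.5 m/s, a = -0.8 m/s².
v² = v₀² + 2aΔx = 24.5² + 2·-0.8·268 = 171 → v = 13.1 m/s
t = (v − v₀)/a = (13.1 − 24.5)/-0.8 = 14.3 s

Phase 2 (accelerating): v₀ = 13.1 m/s, a = 0.3 m/s².
v = v₀ + at → t = (17 − 13.1) / 0.3 = 13.0 s
v² = v₀² + 2aΔx → Δx = (17² − 13.1²)/(2·0.3) = 196 m

Phase 3 (constant speed): v₀ = 17.0 m/s, a = 0 m/s².
v = v₀ + at = 17.0 + (0)(12) = 17.0 m/s
Δx = v₀t + ½at² = 17.0·12 + 0.5·0·12² = 204 m
Total distance = 268 + 196 + 204 = 668 m

667.9 m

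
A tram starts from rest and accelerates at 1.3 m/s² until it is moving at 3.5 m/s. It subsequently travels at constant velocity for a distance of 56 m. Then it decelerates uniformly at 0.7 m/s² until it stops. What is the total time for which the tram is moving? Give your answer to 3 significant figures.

Phase 1 (accelerating): v₀ = 0 m/s, a = 1.3 m/s².
v = v₀ + at → t = (3.5 − 0) / 1.3 = 2.69 s
v² = v₀² + 2aΔx → Δx = (3.5² − 0²)/(2·1.3) = 4.71 m

Phase 2 (constant speed): v₀ = 3.50 m/s, a = 0 m/s².
Constant speed: t = d/v = 56/3.50 = 16.0 s

Phase 3 (decelerating): v₀ = 3.50 m/s, a = -0.7 m/s².
v = v₀ + at → t = (0 − 3.50) / -0.7 = 5.00 s
v² = v₀² + 2aΔx → Δx = (0² − 3.50²)/(2·-0.7) = 8.75 m
Total time = 2.69 + 16.0 + 5.00 = 23.7 s

23.7 s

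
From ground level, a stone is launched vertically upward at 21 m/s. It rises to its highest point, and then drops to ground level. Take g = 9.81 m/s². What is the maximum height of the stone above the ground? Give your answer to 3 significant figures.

Phase 1 (rising): v₀ = 21.0 m/s, a = -9.81 m/s².
v = v₀ + at → t = (0 − 21.0) / -9.81 = 2.14 s
v² = v₀² + 2aΔx → Δx = (0² − 21.0²)/(2·-9.81) = 22.5 m
Maximum height = 22.5 m

22.5 m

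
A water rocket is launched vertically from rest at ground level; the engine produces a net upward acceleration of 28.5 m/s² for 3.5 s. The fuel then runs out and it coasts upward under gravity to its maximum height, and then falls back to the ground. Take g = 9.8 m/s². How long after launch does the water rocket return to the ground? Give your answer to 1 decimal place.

25.5 s

Phase 1 (powered ascent): v₀ = 0 m/s, a = 28.5 m/s².
v = v₀ + at = 0 + (28.5)(3.5) = 99.8 m/s
Δx = v₀t + ½at² = 0·3.5 + 0.5·28.5·3.5² = 175 m

Phase 2 (coasting upward): v₀ = 99.8 m/s, a = -9.8 m/s².
v = v₀ + at → t = (0 − 99.8) / -9.8 = 10.2 s
v² = v₀² + 2aΔx → Δx = (0² − 99.8²)/(2·-9.8) = 508 m

Phase 3 (free fall): v₀ = 0 m/s, a = -9.8 m/s².
Falls 682 m from rest: t = √(2·682/9.8) = 11.8 s; v = g·t = 116 m/s.
Total time = 3.50 + 10.2 + 11.8 = 25.5 s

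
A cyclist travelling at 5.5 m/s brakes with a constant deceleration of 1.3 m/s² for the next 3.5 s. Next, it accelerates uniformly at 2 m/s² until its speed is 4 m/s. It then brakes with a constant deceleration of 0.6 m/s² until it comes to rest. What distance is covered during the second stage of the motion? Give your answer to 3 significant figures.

3.77 m

Phase 1 (decelerating): v₀ = 5.50 m/s, a = -1.3 m/s².
v = v₀ + at = 5.50 + (-1.3)(3.5) = 0.950 m/s
Δx = v₀t + ½at² = 5.50·3.5 + 0.5·-1.3·3.5² = 11.3 m

Phase 2 (accelerating): v₀ = 0.950 m/s, a = 2 m/s².
v = v₀ + at → t = (4 − 0.950) / 2 = 1.52 s
v² = v₀² + 2aΔx → Δx = (4² − 0.950²)/(2·2) = 3.77 m
Distance in phase 2 = 3.77 m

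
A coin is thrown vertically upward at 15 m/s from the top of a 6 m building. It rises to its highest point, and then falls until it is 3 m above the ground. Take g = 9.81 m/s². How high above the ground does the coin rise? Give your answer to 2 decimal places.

Phase 1 (rising): v₀ = 15.0 m/s, a = -9.81 m/s².
v = v₀ + at → t = (0 − 15.0) / -9.81 = 1.53 s
v² = v₀² + 2aΔx → Δx = (0² − 15.0²)/(2·-9.81) = 11.5 m
Maximum height = 6 + 11.5 = 17.5 m

17.47 m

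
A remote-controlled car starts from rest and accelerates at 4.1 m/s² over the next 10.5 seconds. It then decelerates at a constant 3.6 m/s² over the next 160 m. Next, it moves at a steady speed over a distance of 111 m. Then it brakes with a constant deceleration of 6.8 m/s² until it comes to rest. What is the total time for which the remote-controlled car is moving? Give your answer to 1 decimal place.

Phase 1 (accelerating): v₀ = 0 m/s, a = 4.1 m/s².
v = v₀ + at = 0 + (4.1)(10.5) = 43.0 m/s
Δx = v₀t + ½at² = 0·10.5 + 0.5·4.1·10.5² = 226 m

Phase 2 (decelerating): v₀ = 43.0 m/s, a = -3.6 m/s².
v² = v₀² + 2aΔx = 43.0² + 2·-3.6·160 = 701 → v = 26.5 m/s
t = (v − v₀)/a = (26.5 − 43.0)/-3.6 = 4.60 s

Phase 3 (constant speed): v₀ = 26.5 m/s, a = 0 m/s².
Constant speed: t = d/v = 111/26.5 = 4.19 s

Phase 4 (decelerating): v₀ = 26.5 m/s, a = -6.8 m/s².
v = v₀ + at → t = (0 − 26.5) / -6.8 = 3.89 s
v² = v₀² + 2aΔx → Δx = (0² − 26.5²)/(2·-6.8) = 51.6 m
Total time = 10.5 + 4.60 + 4.19 + 3.89 = 23.2 s

23.2 s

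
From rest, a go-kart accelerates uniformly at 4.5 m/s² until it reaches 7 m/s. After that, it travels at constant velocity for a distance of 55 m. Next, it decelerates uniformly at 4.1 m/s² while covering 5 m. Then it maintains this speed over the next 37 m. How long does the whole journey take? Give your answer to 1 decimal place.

Phase 1 (accelerating): v₀ = 0 m/s, a = 4.5 m/s².
v = v₀ + at → t = (7 − 0) / 4.5 = 1.56 s
v² = v₀² + 2aΔx → Δx = (7² − 0²)/(2·4.5) = 5.44 m

Phase 2 (constant speed): v₀ = 7.00 m/s, a = 0 m/s².
Constant speed: t = d/v = 55/7.00 = 7.86 s

Phase 3 (decelerating): v₀ = 7.00 m/s, a = -4.1 m/s².
v² = v₀² + 2aΔx = 7.00² + 2·-4.1·5 = 8.00 → v = 2.83 m/s
t = (v − v₀)/a = (2.83 − 7.00)/-4.1 = 1.02 s

Phase 4 (constant speed): v₀ = 2.83 m/s, a = 0 m/s².
Constant speed: t = d/v = 37/2.83 = 13.1 s
Total time = 1.56 + 7.86 + 1.02 + 13.1 = 23.5 s

23.5 s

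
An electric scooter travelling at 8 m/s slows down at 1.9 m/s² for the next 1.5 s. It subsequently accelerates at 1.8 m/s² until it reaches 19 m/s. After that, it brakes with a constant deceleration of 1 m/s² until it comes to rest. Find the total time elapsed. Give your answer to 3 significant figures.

28.2 s

Phase 1 (decelerating): v₀ = 8.00 m/s, a = -1.9 m/s².
v = v₀ + at = 8.00 + (-1.9)(1.5) = 5.15 m/s
Δx = v₀t + ½at² = 8.00·1.5 + 0.5·-1.9·1.5² = 9.86 m

Phase 2 (accelerating): v₀ = 5.15 m/s, a = 1.8 m/s².
v = v₀ + at → t = (19 − 5.15) / 1.8 = 7.69 s
v² = v₀² + 2aΔx → Δx = (19² − 5.15²)/(2·1.8) = 92.9 m

Phase 3 (decelerating): v₀ = 19.0 m/s, a = -1 m/s².
v = v₀ + at → t = (0 − 19.0) / -1 = 19.0 s
v² = v₀² + 2aΔx → Δx = (0² − 19.0²)/(2·-1) = 180 m
Total time = 1.50 + 7.69 + 19.0 = 28.2 s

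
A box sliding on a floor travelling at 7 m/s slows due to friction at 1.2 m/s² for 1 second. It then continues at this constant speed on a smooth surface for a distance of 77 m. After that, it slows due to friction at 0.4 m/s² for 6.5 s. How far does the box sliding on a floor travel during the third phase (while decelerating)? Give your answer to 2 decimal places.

29.25 m

Phase 1 (decelerating): v₀ = 7.00 m/s, a = -1.2 m/s².
v = v₀ + at = 7.00 + (-1.2)(1) = 5.80 m/s
Δx = v₀t + ½at² = 7.00·1 + 0.5·-1.2·1² = 6.40 m

Phase 2 (constant speed): v₀ = 5.80 m/s, a = 0 m/s².
Constant speed: t = d/v = 77/5.80 = 13.3 s

Phase 3 (decelerating): v₀ = 5.80 m/s, a = -0.4 m/s².
v = v₀ + at = 5.80 + (-0.4)(6.5) = 3.20 m/s
Δx = v₀t + ½at² = 5.80·6.5 + 0.5·-0.4·6.5² = 29.2 m
Distance in phase 3 = 29.2 m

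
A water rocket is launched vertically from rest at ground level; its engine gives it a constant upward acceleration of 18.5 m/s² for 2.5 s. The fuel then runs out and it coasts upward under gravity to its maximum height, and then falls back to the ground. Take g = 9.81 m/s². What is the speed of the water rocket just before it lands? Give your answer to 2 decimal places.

57.21 m/s

Phase 1 (powered ascent): v₀ = 0 m/s, a = 18.5 m/s².
v = v₀ + at = 0 + (18.5)(2.5) = 46.2 m/s
Δx = v₀t + ½at² = 0·2.5 + 0.5·18.5·2.5² = 57.8 m

Phase 2 (coasting upward): v₀ = 46.2 m/s, a = -9.81 m/s².
v = v₀ + at → t = (0 − 46.2) / -9.81 = 4.71 s
v² = v₀² + 2aΔx → Δx = (0² − 46.2²)/(2·-9.81) = 109 m

Phase 3 (free fall): v₀ = 0 m/s, a = -9.81 m/s².
Falls 167 m from rest: t = √(2·167/9.81) = 5.83 s; v = g·t = 57.2 m/s.
Impact speed = 57.2 m/s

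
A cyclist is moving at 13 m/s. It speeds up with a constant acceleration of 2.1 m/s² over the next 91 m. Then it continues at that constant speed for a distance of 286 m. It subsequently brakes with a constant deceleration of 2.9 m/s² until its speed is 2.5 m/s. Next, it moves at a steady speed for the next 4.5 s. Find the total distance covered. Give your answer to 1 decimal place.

482.2 m

Phase 1 (accelerating): v₀ = 13.0 m/s, a = 2.1 m/s².
v² = v₀² + 2aΔx = 13.0² + 2·2.1·91 = 551 → v = 23.5 m/s
t = (v − v₀)/a = (23.5 − 13.0)/2.1 = 4.99 s

Phase 2 (constant speed): v₀ = 23.5 m/s, a = 0 m/s².
Constant speed: t = d/v = 286/23.5 = 12.2 s

Phase 3 (decelerating): v₀ = 23.5 m/s, a = -2.9 m/s².
v = v₀ + at → t = (2.5 − 23.5) / -2.9 = 7.23 s
v² = v₀² + 2aΔx → Δx = (2.5² − 23.5²)/(2·-2.9) = 94.0 m

Phase 4 (constant speed): v₀ = 2.50 m/s, a = 0 m/s².
v = v₀ + at = 2.50 + (0)(4.5) = 2.50 m/s
Δx = v₀t + ½at² = 2.50·4.5 + 0.5·0·4.5² = 11.2 m
Total distance = 91.0 + 286 + 94.0 + 11.2 = 482 m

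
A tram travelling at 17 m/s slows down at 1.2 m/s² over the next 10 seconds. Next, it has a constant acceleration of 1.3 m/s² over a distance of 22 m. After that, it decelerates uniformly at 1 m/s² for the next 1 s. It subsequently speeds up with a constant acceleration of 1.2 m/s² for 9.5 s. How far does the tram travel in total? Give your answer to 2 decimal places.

Phase 1 (decelerating): v₀ = 17.0 m/s, a = -1.2 m/s².
v = v₀ + at = 17.0 + (-1.2)(10) = 5.00 m/s
Δx = v₀t + ½at² = 17.0·10 + 0.5·-1.2·10² = 110 m

Phase 2 (accelerating): v₀ = 5.00 m/s, a = 1.3 m/s².
v² = v₀² + 2aΔx = 5.00² + 2·1.3·22 = 82.2 → v = 9.07 m/s
t = (v − v₀)/a = (9.07 − 5.00)/1.3 = 3.13 s

Phase 3 (decelerating): v₀ = 9.07 m/s, a = -1 m/s².
v = v₀ + at = 9.07 + (-1)(1) = 8.07 m/s
Δx = v₀t + ½at² = 9.07·1 + 0.5·-1·1² = 8.57 m

Phase 4 (accelerating): v₀ = 8.07 m/s, a = 1.2 m/s².
v = v₀ + at = 8.07 + (1.2)(9.5) = 19.5 m/s
Δx = v₀t + ½at² = 8.07·9.5 + 0.5·1.2·9.5² = 131 m
Total distance = 110 + 22.0 + 8.57 + 131 = 271 m

271.35 m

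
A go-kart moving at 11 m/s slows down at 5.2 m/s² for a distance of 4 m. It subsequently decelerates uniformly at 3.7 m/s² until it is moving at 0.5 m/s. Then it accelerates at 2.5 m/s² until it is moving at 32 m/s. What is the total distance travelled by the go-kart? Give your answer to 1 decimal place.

219.4 m

Phase 1 (decelerating): v₀ = 11.0 m/s, a = -5.2 m/s².
v² = v₀² + 2aΔx = 11.0² + 2·-5.2·4 = 79.4 → v = 8.91 m/s
t = (v − v₀)/a = (8.91 − 11.0)/-5.2 = 0.402 s

Phase 2 (decelerating): v₀ = 8.91 m/s, a = -3.7 m/s².
v = v₀ + at → t = (0.5 − 8.91) / -3.7 = 2.27 s
v² = v₀² + 2aΔx → Δx = (0.5² − 8.91²)/(2·-3.7) = 10.7 m

Phase 3 (accelerating): v₀ = 0.500 m/s, a = 2.5 m/s².
v = v₀ + at → t = (32 − 0.500) / 2.5 = 12.6 s
v² = v₀² + 2aΔx → Δx = (32² − 0.500²)/(2·2.5) = 205 m
Total distance = 4.00 + 10.7 + 205 = 219 m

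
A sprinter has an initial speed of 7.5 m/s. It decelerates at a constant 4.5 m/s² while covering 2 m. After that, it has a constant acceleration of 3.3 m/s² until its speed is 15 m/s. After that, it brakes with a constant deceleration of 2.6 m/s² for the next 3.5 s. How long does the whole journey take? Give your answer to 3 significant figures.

6.46 s

Phase 1 (decelerating): v₀ = 7.50 m/s, a = -4.5 m/s².
v² = v₀² + 2aΔx = 7.50² + 2·-4.5·2 = 38.2 → v = 6.18 m/s
t = (v − v₀)/a = (6.18 − 7.50)/-4.5 = 0.292 s

Phase 2 (accelerating): v₀ = 6.18 m/s, a = 3.3 m/s².
v = v₀ + at → t = (15 − 6.18) / 3.3 = 2.67 s
v² = v₀² + 2aΔx → Δx = (15² − 6.18²)/(2·3.3) = 28.3 m

Phase 3 (decelerating): v₀ = 15.0 m/s, a = -2.6 m/s².
v = v₀ + at = 15.0 + (-2.6)(3.5) = 5.90 m/s
Δx = v₀t + ½at² = 15.0·3.5 + 0.5·-2.6·3.5² = 36.6 m
Total time = 0.292 + 2.67 + 3.50 = 6.46 s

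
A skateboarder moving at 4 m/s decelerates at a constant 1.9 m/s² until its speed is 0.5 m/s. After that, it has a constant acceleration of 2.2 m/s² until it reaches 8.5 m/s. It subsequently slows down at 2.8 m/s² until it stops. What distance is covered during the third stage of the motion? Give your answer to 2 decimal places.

Phase 1 (decelerating): v₀ = 4.00 m/s, a = -1.9 m/s².
v = v₀ + at → t = (0.5 − 4.00) / -1.9 = 1.84 s
v² = v₀² + 2aΔx → Δx = (0.5² − 4.00²)/(2·-1.9) = 4.14 m

Phase 2 (accelerating): v₀ = 0.500 m/s, a = 2.2 m/s².
v = v₀ + at → t = (8.5 − 0.500) / 2.2 = 3.64 s
v² = v₀² + 2aΔx → Δx = (8.5² − 0.500²)/(2·2.2) = 16.4 m

Phase 3 (decelerating): v₀ = 8.50 m/s, a = -2.8 m/s².
v = v₀ + at → t = (0 − 8.50) / -2.8 = 3.04 s
v² = v₀² + 2aΔx → Δx = (0² − 8.50²)/(2·-2.8) = 12.9 m
Distance in phase 3 = 12.9 m

12.90 m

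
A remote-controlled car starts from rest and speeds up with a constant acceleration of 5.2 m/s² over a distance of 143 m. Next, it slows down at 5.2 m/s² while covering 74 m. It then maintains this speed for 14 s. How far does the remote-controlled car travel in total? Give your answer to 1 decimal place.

592.0 m

Phase 1 (accelerating): v₀ = 0 m/s, a = 5.2 m/s².
v² = v₀² + 2aΔx = 0² + 2·5.2·143 = 1490 → v = 38.6 m/s
t = (v − v₀)/a = (38.6 − 0)/5.2 = 7.42 s

Phase 2 (decelerating): v₀ = 38.6 m/s, a = -5.2 m/s².
v² = v₀² + 2aΔx = 38.6² + 2·-5.2·74 = 718 → v = 26.8 m/s
t = (v − v₀)/a = (26.8 − 38.6)/-5.2 = 2.26 s

Phase 3 (constant speed): v₀ = 26.8 m/s, a = 0 m/s².
v = v₀ + at = 26.8 + (0)(14) = 26.8 m/s
Δx = v₀t + ½at² = 26.8·14 + 0.5·0·14² = 375 m
Total distance = 143 + 74.0 + 375 = 592 m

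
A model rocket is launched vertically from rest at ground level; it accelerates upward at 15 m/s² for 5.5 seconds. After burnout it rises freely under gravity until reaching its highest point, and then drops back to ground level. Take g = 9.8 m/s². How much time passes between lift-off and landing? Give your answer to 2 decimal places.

Phase 1 (powered ascent): v₀ = 0 m/s, a = 15 m/s².
v = v₀ + at = 0 + (15)(5.5) = 82.5 m/s
Δx = v₀t + ½at² = 0·5.5 + 0.5·15·5.5² = 227 m

Phase 2 (coasting upward): v₀ = 82.5 m/s, a = -9.8 m/s².
v = v₀ + at → t = (0 − 82.5) / -9.8 = 8.42 s
v² = v₀² + 2aΔx → Δx = (0² − 82.5²)/(2·-9.8) = 347 m

Phase 3 (free fall): v₀ = 0 m/s, a = -9.8 m/s².
Falls 574 m from rest: t = √(2·574/9.8) = 10.8 s; v = g·t = 106 m/s.
Total time = 5.50 + 8.42 + 10.8 = 24.7 s

24.74 s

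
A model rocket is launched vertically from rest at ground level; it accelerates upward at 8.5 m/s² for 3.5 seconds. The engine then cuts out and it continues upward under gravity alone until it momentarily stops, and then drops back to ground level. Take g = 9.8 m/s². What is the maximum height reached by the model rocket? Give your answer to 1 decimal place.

Phase 1 (powered ascent): v₀ = 0 m/s, a = 8.5 m/s².
v = v₀ + at = 0 + (8.5)(3.5) = 29.8 m/s
Δx = v₀t + ½at² = 0·3.5 + 0.5·8.5·3.5² = 52.1 m

Phase 2 (coasting upward): v₀ = 29.8 m/s, a = -9.8 m/s².
v = v₀ + at → t = (0 − 29.8) / -9.8 = 3.04 s
v² = v₀² + 2aΔx → Δx = (0² − 29.8²)/(2·-9.8) = 45.2 m
Maximum height = 52.1 + 45.2 = 97.2 m

97.2 m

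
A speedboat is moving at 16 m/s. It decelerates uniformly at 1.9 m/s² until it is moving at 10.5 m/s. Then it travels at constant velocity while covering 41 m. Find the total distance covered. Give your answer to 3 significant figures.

79.4 m

Phase 1 (decelerating): v₀ = 16.0 m/s, a = -1.9 m/s².
v = v₀ + at → t = (10.5 − 16.0) / -1.9 = 2.89 s
v² = v₀² + 2aΔx → Δx = (10.5² − 16.0²)/(2·-1.9) = 38.4 m

Phase 2 (constant speed): v₀ = 10.5 m/s, a = 0 m/s².
Constant speed: t = d/v = 41/10.5 = 3.90 s
Total distance = 38.4 + 41.0 = 79.4 m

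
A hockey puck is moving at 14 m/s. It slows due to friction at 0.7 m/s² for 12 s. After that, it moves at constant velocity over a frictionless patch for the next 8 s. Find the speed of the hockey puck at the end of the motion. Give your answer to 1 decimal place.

Phase 1 (decelerating): v₀ = 14.0 m/s, a = -0.7 m/s².
v = v₀ + at = 14.0 + (-0.7)(12) = 5.60 m/s
Δx = v₀t + ½at² = 14.0·12 + 0.5·-0.7·12² = 118 m

Phase 2 (constant speed): v₀ = 5.60 m/s, a = 0 m/s².
v = v₀ + at = 5.60 + (0)(8) = 5.60 m/s
Δx = v₀t + ½at² = 5.60·8 + 0.5·0·8² = 44.8 m
Final speed = 5.60 m/s

5.6 m/s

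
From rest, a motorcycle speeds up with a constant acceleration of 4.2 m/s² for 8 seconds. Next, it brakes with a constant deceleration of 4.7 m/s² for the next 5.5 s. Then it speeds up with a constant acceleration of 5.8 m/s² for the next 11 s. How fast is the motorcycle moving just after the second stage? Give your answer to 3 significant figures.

Phase 1 (accelerating): v₀ = 0 m/s, a = 4.2 m/s².
v = v₀ + at = 0 + (4.2)(8) = 33.6 m/s
Δx = v₀t + ½at² = 0·8 + 0.5·4.2·8² = 134 m

Phase 2 (decelerating): v₀ = 33.6 m/s, a = -4.7 m/s².
v = v₀ + at = 33.6 + (-4.7)(5.5) = 7.75 m/s
Δx = v₀t + ½at² = 33.6·5.5 + 0.5·-4.7·5.5² = 114 m
Speed at end of phase 2 = 7.75 m/s

7.75 m/s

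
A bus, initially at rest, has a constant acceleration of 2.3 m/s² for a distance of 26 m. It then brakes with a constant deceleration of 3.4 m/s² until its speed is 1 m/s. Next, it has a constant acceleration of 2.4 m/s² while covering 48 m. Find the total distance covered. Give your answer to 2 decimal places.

91.44 m

Phase 1 (accelerating): v₀ = 0 m/s, a = 2.3 m/s².
v² = v₀² + 2aΔx = 0² + 2·2.3·26 = 120 → v = 10.9 m/s
t = (v − v₀)/a = (10.9 − 0)/2.3 = 4.75 s

Phase 2 (decelerating): v₀ = 10.9 m/s, a = -3.4 m/s².
v = v₀ + at → t = (1 − 10.9) / -3.4 = 2.92 s
v² = v₀² + 2aΔx → Δx = (1² − 10.9²)/(2·-3.4) = 17.4 m

Phase 3 (accelerating): v₀ = 1.00 m/s, a = 2.4 m/s².
v² = v₀² + 2aΔx = 1.00² + 2·2.4·48 = 231 → v = 15.2 m/s
t = (v − v₀)/a = (15.2 − 1.00)/2.4 = 5.92 s
Total distance = 26.0 + 17.4 + 48.0 = 91.4 m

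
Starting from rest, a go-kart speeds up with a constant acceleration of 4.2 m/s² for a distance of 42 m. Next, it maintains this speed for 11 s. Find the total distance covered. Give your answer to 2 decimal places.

248.61 m

Phase 1 (accelerating): v₀ = 0 m/s, a = 4.2 m/s².
v² = v₀² + 2aΔx = 0² + 2·4.2·42 = 353 → v = 18.8 m/s
t = (v − v₀)/a = (18.8 − 0)/4.2 = 4.47 s

Phase 2 (constant speed): v₀ = 18.8 m/s, a = 0 m/s².
v = v₀ + at = 18.8 + (0)(11) = 18.8 m/s
Δx = v₀t + ½at² = 18.8·11 + 0.5·0·11² = 207 m
Total distance = 42.0 + 207 = 249 m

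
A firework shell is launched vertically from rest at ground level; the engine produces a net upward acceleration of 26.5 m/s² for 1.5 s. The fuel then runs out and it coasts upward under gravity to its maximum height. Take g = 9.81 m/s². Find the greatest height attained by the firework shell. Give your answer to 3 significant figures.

Phase 1 (powered ascent): v₀ = 0 m/s, a = 26.5 m/s².
v = v₀ + at = 0 + (26.5)(1.5) = 39.8 m/s
Δx = v₀t + ½at² = 0·1.5 + 0.5·26.5·1.5² = 29.8 m

Phase 2 (coasting upward): v₀ = 39.8 m/s, a = -9.81 m/s².
v = v₀ + at → t = (0 − 39.8) / -9.81 = 4.05 s
v² = v₀² + 2aΔx → Δx = (0² − 39.8²)/(2·-9.81) = 80.5 m
Maximum height = 29.8 + 80.5 = 110 m

110 m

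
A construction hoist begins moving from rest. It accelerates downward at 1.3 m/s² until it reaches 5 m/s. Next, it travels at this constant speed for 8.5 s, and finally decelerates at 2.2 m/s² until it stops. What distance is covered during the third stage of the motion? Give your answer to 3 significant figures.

5.68 m

Phase 1 (accelerating): v₀ = 0 m/s, a = 1.3 m/s².
v = v₀ + at → t = (5 − 0) / 1.3 = 3.85 s
v² = v₀² + 2aΔx → Δx = (5² − 0²)/(2·1.3) = 9.62 m

Phase 2 (constant speed): v₀ = 5.00 m/s, a = 0 m/s².
v = v₀ + at = 5.00 + (0)(8.5) = 5.00 m/s
Δx = v₀t + ½at² = 5.00·8.5 + 0.5·0·8.5² = 42.5 m

Phase 3 (decelerating): v₀ = 5.00 m/s, a = -2.2 m/s².
v = v₀ + at → t = (0 − 5.00) / -2.2 = 2.27 s
v² = v₀² + 2aΔx → Δx = (0² − 5.00²)/(2·-2.2) = 5.68 m
Distance in phase 3 = 5.68 m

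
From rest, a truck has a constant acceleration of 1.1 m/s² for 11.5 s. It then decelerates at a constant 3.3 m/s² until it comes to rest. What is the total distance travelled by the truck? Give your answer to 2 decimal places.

Phase 1 (accelerating): v₀ = 0 m/s, a = 1.1 m/s².
v = v₀ + at = 0 + (1.1)(11.5) = 12.7 m/s
Δx = v₀t + ½at² = 0·11.5 + 0.5·1.1·11.5² = 72.7 m

Phase 2 (decelerating): v₀ = 12.7 m/s, a = -3.3 m/s².
v = v₀ + at → t = (0 − 12.7) / -3.3 = 3.83 s
v² = v₀² + 2aΔx → Δx = (0² − 12.7²)/(2·-3.3) = 24.2 m
Total distance = 72.7 + 24.2 = 97.0 m

96.98 m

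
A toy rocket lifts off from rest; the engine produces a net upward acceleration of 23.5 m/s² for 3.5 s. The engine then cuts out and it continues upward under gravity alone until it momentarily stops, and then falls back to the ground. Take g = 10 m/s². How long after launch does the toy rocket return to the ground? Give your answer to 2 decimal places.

Phase 1 (powered ascent): v₀ = 0 m/s, a = 23.5 m/s².
v = v₀ + at = 0 + (23.5)(3.5) = 82.2 m/s
Δx = v₀t + ½at² = 0·3.5 + 0.5·23.5·3.5² = 144 m

Phase 2 (coasting upward): v₀ = 82.2 m/s, a = -10 m/s².
v = v₀ + at → t = (0 − 82.2) / -10 = 8.22 s
v² = v₀² + 2aΔx → Δx = (0² − 82.2²)/(2·-10) = 338 m

Phase 3 (free fall): v₀ = 0 m/s, a = -10 m/s².
Falls 482 m from rest: t = √(2·482/10) = 9.82 s; v = g·t = 98.2 m/s.
Total time = 3.50 + 8.22 + 9.82 = 21.5 s

21.55 s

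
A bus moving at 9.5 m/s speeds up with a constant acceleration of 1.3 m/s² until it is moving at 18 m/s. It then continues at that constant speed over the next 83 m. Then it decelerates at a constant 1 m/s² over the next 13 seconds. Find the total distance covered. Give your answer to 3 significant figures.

Phase 1 (accelerating): v₀ = 9.50 m/s, a = 1.3 m/s².
v = v₀ + at → t = (18 − 9.50) / 1.3 = 6.54 s
v² = v₀² + 2aΔx → Δx = (18² − 9.50²)/(2·1.3) = 89.9 m

Phase 2 (constant speed): v₀ = 18.0 m/s, a = 0 m/s².
Constant speed: t = d/v = 83/18.0 = 4.61 s

Phase 3 (decelerating): v₀ = 18.0 m/s, a = -1 m/s².
v = v₀ + at = 18.0 + (-1)(13) = 5.00 m/s
Δx = v₀t + ½at² = 18.0·13 + 0.5·-1·13² = 150 m
Total distance = 89.9 + 83.0 + 150 = 322 m

322 m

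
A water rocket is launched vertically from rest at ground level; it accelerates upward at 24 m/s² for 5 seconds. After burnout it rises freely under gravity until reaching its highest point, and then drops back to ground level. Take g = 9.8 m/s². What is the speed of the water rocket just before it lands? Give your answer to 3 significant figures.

142 m/s

Phase 1 (powered ascent): v₀ = 0 m/s, a = 24 m/s².
v = v₀ + at = 0 + (24)(5) = 120 m/s
Δx = v₀t + ½at² = 0·5 + 0.5·24·5² = 300 m

Phase 2 (coasting upward): v₀ = 120 m/s, a = -9.8 m/s².
v = v₀ + at → t = (0 − 120) / -9.8 = 12.2 s
v² = v₀² + 2aΔx → Δx = (0² − 120²)/(2·-9.8) = 735 m

Phase 3 (free fall): v₀ = 0 m/s, a = -9.8 m/s².
Falls 1030 m from rest: t = √(2·1030/9.8) = 14.5 s; v = g·t = 142 m/s.
Impact speed = 142 m/s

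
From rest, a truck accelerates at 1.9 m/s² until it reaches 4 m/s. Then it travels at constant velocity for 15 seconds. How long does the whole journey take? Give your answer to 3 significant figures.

17.1 s

Phase 1 (accelerating): v₀ = 0 m/s, a = 1.9 m/s².
v = v₀ + at → t = (4 − 0) / 1.9 = 2.11 s
v² = v₀² + 2aΔx → Δx = (4² − 0²)/(2·1.9) = 4.21 m

Phase 2 (constant speed): v₀ = 4.00 m/s, a = 0 m/s².
v = v₀ + at = 4.00 + (0)(15) = 4.00 m/s
Δx = v₀t + ½at² = 4.00·15 + 0.5·0·15² = 60.0 m
Total time = 2.11 + 15.0 = 17.1 s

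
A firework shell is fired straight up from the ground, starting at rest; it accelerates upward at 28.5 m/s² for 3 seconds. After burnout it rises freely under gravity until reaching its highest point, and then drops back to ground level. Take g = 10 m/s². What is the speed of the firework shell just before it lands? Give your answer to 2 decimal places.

99.37 m/s

Phase 1 (powered ascent): v₀ = 0 m/s, a = 28.5 m/s².
v = v₀ + at = 0 + (28.5)(3) = 85.5 m/s
Δx = v₀t + ½at² = 0·3 + 0.5·28.5·3² = 128 m

Phase 2 (coasting upward): v₀ = 85.5 m/s, a = -10 m/s².
v = v₀ + at → t = (0 − 85.5) / -10 = 8.55 s
v² = v₀² + 2aΔx → Δx = (0² − 85.5²)/(2·-10) = 366 m

Phase 3 (free fall): v₀ = 0 m/s, a = -10 m/s².
Falls 494 m from rest: t = √(2·494/10) = 9.94 s; v = g·t = 99.4 m/s.
Impact speed = 99.4 m/s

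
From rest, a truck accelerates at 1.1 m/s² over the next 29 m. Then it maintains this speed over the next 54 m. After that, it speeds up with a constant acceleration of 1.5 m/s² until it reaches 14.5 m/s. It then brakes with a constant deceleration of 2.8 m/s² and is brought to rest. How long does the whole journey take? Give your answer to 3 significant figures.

Phase 1 (accelerating): v₀ = 0 m/s, a = 1.1 m/s².
v² = v₀² + 2aΔx = 0² + 2·1.1·29 = 63.8 → v = 7.99 m/s
t = (v − v₀)/a = (7.99 − 0)/1.1 = 7.26 s

Phase 2 (constant speed): v₀ = 7.99 m/s, a = 0 m/s².
Constant speed: t = d/v = 54/7.99 = 6.76 s

Phase 3 (accelerating): v₀ = 7.99 m/s, a = 1.5 m/s².
v = v₀ + at → t = (14.5 − 7.99) / 1.5 = 4.34 s
v² = v₀² + 2aΔx → Δx = (14.5² − 7.99²)/(2·1.5) = 48.8 m

Phase 4 (decelerating): v₀ = 14.5 m/s, a = -2.8 m/s².
v = v₀ + at → t = (0 − 14.5) / -2.8 = 5.18 s
v² = v₀² + 2aΔx → Δx = (0² − 14.5²)/(2·-2.8) = 37.5 m
Total time = 7.26 + 6.76 + 4.34 + 5.18 = 23.5 s

23.5 s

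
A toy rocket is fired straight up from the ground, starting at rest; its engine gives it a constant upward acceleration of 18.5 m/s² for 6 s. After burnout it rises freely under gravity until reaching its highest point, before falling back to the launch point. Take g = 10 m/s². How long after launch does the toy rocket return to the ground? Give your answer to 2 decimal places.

30.88 s

Phase 1 (powered ascent): v₀ = 0 m/s, a = 18.5 m/s².
v = v₀ + at = 0 + (18.5)(6) = 111 m/s
Δx = v₀t + ½at² = 0·6 + 0.5·18.5·6² = 333 m

Phase 2 (coasting upward): v₀ = 111 m/s, a = -10 m/s².
v = v₀ + at → t = (0 − 111) / -10 = 11.1 s
v² = v₀² + 2aΔx → Δx = (0² − 111²)/(2·-10) = 616 m

Phase 3 (free fall): v₀ = 0 m/s, a = -10 m/s².
Falls 949 m from rest: t = √(2·949/10) = 13.8 s; v = g·t = 138 m/s.
Total time = 6.00 + 11.1 + 13.8 = 30.9 s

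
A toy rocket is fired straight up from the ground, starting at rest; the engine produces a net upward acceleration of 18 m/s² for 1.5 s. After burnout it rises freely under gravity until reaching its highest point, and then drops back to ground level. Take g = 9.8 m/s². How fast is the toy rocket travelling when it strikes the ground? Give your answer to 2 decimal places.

Phase 1 (powered ascent): v₀ = 0 m/s, a = 18 m/s².
v = v₀ + at = 0 + (18)(1.5) = 27.0 m/s
Δx = v₀t + ½at² = 0·1.5 + 0.5·18·1.5² = 20.2 m

Phase 2 (coasting upward): v₀ = 27.0 m/s, a = -9.8 m/s².
v = v₀ + at → t = (0 − 27.0) / -9.8 = 2.76 s
v² = v₀² + 2aΔx → Δx = (0² − 27.0²)/(2·-9.8) = 37.2 m

Phase 3 (free fall): v₀ = 0 m/s, a = -9.8 m/s².
Falls 57.4 m from rest: t = √(2·57.4/9.8) = 3.42 s; v = g·t = 33.6 m/s.
Impact speed = 33.6 m/s

33.55 m/s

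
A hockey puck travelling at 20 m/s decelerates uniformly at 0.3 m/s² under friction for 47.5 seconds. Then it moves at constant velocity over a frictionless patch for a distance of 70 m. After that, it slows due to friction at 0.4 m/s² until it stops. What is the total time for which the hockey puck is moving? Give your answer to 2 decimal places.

74.05 s

Phase 1 (decelerating): v₀ = 20.0 m/s, a = -0.3 m/s².
v = v₀ + at = 20.0 + (-0.3)(47.5) = 5.75 m/s
Δx = v₀t + ½at² = 20.0·47.5 + 0.5·-0.3·47.5² = 612 m

Phase 2 (constant speed): v₀ = 5.75 m/s, a = 0 m/s².
Constant speed: t = d/v = 70/5.75 = 12.2 s

Phase 3 (decelerating): v₀ = 5.75 m/s, a = -0.4 m/s².
v = v₀ + at → t = (0 − 5.75) / -0.4 = 14.4 s
v² = v₀² + 2aΔx → Δx = (0² − 5.75²)/(2·-0.4) = 41.3 m
Total time = 47.5 + 12.2 + 14.4 = 74.0 s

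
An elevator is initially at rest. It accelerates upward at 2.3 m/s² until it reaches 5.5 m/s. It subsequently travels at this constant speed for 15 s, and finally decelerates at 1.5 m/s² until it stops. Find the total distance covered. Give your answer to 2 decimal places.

99.16 m

Phase 1 (accelerating): v₀ = 0 m/s, a = 2.3 m/s².
v = v₀ + at → t = (5.5 − 0) / 2.3 = 2.39 s
v² = v₀² + 2aΔx → Δx = (5.5² − 0²)/(2·2.3) = 6.58 m

Phase 2 (constant speed): v₀ = 5.50 m/s, a = 0 m/s².
v = v₀ + at = 5.50 + (0)(15) = 5.50 m/s
Δx = v₀t + ½at² = 5.50·15 + 0.5·0·15² = 82.5 m

Phase 3 (decelerating): v₀ = 5.50 m/s, a = -1.5 m/s².
v = v₀ + at → t = (0 − 5.50) / -1.5 = 3.67 s
v² = v₀² + 2aΔx → Δx = (0² − 5.50²)/(2·-1.5) = 10.1 m
Total distance = 6.58 + 82.5 + 10.1 = 99.2 m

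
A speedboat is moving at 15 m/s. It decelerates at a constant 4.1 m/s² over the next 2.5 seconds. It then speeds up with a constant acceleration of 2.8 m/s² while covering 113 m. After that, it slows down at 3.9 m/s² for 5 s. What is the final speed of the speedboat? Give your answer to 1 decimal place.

Phase 1 (decelerating): v₀ = 15.0 m/s, a = -4.1 m/s².
v = v₀ + at = 15.0 + (-4.1)(2.5) = 4.75 m/s
Δx = v₀t + ½at² = 15.0·2.5 + 0.5·-4.1·2.5² = 24.7 m

Phase 2 (accelerating): v₀ = 4.75 m/s, a = 2.8 m/s².
v² = v₀² + 2aΔx = 4.75² + 2·2.8·113 = 655 → v = 25.6 m/s
t = (v − v₀)/a = (25.6 − 4.75)/2.8 = 7.45 s

Phase 3 (decelerating): v₀ = 25.6 m/s, a = -3.9 m/s².
v = v₀ + at = 25.6 + (-3.9)(5) = 6.10 m/s
Δx = v₀t + ½at² = 25.6·5 + 0.5·-3.9·5² = 79.3 m
Final speed = 6.10 m/s

6.1 m/s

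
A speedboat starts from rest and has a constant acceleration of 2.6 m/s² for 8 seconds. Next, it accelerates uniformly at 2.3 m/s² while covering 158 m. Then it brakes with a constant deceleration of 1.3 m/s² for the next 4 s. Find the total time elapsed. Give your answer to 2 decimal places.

Phase 1 (accelerating): v₀ = 0 m/s, a = 2.6 m/s².
v = v₀ + at = 0 + (2.6)(8) = 20.8 m/s
Δx = v₀t + ½at² = 0·8 + 0.5·2.6·8² = 83.2 m

Phase 2 (accelerating): v₀ = 20.8 m/s, a = 2.3 m/s².
v² = v₀² + 2aΔx = 20.8² + 2·2.3·158 = 1160 → v = 34.1 m/s
t = (v − v₀)/a = (34.1 − 20.8)/2.3 = 5.76 s

Phase 3 (decelerating): v₀ = 34.1 m/s, a = -1.3 m/s².
v = v₀ + at = 34.1 + (-1.3)(4) = 28.9 m/s
Δx = v₀t + ½at² = 34.1·4 + 0.5·-1.3·4² = 126 m
Total time = 8.00 + 5.76 + 4.00 = 17.8 s

17.76 s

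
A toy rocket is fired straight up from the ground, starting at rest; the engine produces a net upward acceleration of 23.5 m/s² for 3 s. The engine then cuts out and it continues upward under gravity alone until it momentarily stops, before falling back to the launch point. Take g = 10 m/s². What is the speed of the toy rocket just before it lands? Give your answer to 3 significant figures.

84.2 m/s

Phase 1 (powered ascent): v₀ = 0 m/s, a = 23.5 m/s².
v = v₀ + at = 0 + (23.5)(3) = 70.5 m/s
Δx = v₀t + ½at² = 0·3 + 0.5·23.5·3² = 106 m

Phase 2 (coasting upward): v₀ = 70.5 m/s, a = -10 m/s².
v = v₀ + at → t = (0 − 70.5) / -10 = 7.05 s
v² = v₀² + 2aΔx → Δx = (0² − 70.5²)/(2·-10) = 249 m

Phase 3 (free fall): v₀ = 0 m/s, a = -10 m/s².
Falls 354 m from rest: t = √(2·354/10) = 8.42 s; v = g·t = 84.2 m/s.
Impact speed = 84.2 m/s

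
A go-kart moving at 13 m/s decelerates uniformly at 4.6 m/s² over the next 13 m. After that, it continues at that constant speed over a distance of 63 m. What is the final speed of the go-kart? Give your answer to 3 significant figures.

7.03 m/s

Phase 1 (decelerating): v₀ = 13.0 m/s, a = -4.6 m/s².
v² = v₀² + 2aΔx = 13.0² + 2·-4.6·13 = 49.4 → v = 7.03 m/s
t = (v − v₀)/a = (7.03 − 13.0)/-4.6 = 1.30 s

Phase 2 (constant speed): v₀ = 7.03 m/s, a = 0 m/s².
Constant speed: t = d/v = 63/7.03 = 8.96 s
Final speed = 7.03 m/s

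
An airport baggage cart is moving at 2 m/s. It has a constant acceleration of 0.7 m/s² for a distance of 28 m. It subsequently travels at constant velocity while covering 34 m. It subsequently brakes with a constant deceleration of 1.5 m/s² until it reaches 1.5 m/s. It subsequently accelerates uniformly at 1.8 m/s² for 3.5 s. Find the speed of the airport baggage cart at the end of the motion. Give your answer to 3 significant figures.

Phase 1 (accelerating): v₀ = 2.00 m/s, a = 0.7 m/s².
v² = v₀² + 2aΔx = 2.00² + 2·0.7·28 = 43.2 → v = 6.57 m/s
t = (v − v₀)/a = (6.57 − 2.00)/0.7 = 6.53 s

Phase 2 (constant speed): v₀ = 6.57 m/s, a = 0 m/s².
Constant speed: t = d/v = 34/6.57 = 5.17 s

Phase 3 (decelerating): v₀ = 6.57 m/s, a = -1.5 m/s².
v = v₀ + at → t = (1.5 − 6.57) / -1.5 = 3.38 s
v² = v₀² + 2aΔx → Δx = (1.5² − 6.57²)/(2·-1.5) = 13.6 m

Phase 4 (accelerating): v₀ = 1.50 m/s, a = 1.8 m/s².
v = v₀ + at = 1.50 + (1.8)(3.5) = 7.80 m/s
Δx = v₀t + ½at² = 1.50·3.5 + 0.5·1.8·3.5² = 16.3 m
Final speed = 7.80 m/s

7.80 m/s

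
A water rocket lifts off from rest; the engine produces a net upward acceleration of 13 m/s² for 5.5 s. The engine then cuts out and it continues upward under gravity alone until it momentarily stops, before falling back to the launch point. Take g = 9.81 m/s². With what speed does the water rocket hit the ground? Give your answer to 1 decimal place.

Phase 1 (powered ascent): v₀ = 0 m/s, a = 13 m/s².
v = v₀ + at = 0 + (13)(5.5) = 71.5 m/s
Δx = v₀t + ½at² = 0·5.5 + 0.5·13·5.5² = 197 m

Phase 2 (coasting upward): v₀ = 71.5 m/s, a = -9.81 m/s².
v = v₀ + at → t = (0 − 71.5) / -9.81 = 7.29 s
v² = v₀² + 2aΔx → Δx = (0² − 71.5²)/(2·-9.81) = 261 m

Phase 3 (free fall): v₀ = 0 m/s, a = -9.81 m/s².
Falls 457 m from rest: t = √(2·457/9.81) = 9.65 s; v = g·t = 94.7 m/s.
Impact speed = 94.7 m/s

94.7 m/s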